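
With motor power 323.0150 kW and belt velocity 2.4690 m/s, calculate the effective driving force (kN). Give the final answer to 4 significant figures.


Te = P / v = 323.0150 / 2.4690
Te = 130.8 kN


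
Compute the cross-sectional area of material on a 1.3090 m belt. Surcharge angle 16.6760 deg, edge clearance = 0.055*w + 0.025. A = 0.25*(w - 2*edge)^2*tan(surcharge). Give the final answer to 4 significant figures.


edge = 0.055*1.3090 + 0.025 = 0.096995 m
ew = 1.3090 - 2*0.096995 = 1.11501 m
A = 0.25 * 1.11501^2 * tan(16.6760 deg)
A = 0.09311 m^2


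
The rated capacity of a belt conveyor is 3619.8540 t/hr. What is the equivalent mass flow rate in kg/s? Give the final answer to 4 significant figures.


m_dot = 3619.8540 * 1000 / 3600
m_dot = 1006 kg/s


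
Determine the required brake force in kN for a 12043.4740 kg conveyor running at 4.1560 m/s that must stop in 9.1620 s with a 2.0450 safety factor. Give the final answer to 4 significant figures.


F = 12043.4740 * 4.1560 / 9.1620 * 2.0450 / 1000
F = 11.17 kN


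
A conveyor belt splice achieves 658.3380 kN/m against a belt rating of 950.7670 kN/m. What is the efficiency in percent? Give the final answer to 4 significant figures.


Eff = 658.3380 / 950.7670 * 100
Eff = 69.24 %


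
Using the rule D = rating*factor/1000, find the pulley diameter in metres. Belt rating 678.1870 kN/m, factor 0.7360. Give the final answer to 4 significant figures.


D = 678.1870 * 0.7360 / 1000
D = 0.4991 m


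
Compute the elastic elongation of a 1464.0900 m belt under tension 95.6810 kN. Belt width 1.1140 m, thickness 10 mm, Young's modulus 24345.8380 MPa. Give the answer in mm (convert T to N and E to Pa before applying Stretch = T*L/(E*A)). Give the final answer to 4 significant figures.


A = 1.1140 * 0.01 = 0.01114 m^2
Stretch = 95.6810*1000 * 1464.0900 / (24345.8380e6 * 0.01114) * 1000
Stretch = 516.5 mm


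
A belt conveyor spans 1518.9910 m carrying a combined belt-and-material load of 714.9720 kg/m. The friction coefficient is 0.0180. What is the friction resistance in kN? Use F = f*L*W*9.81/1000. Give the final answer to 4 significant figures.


F = 0.0180 * 1518.9910 * 714.9720 * 9.81 / 1000
F = 191.8 kN


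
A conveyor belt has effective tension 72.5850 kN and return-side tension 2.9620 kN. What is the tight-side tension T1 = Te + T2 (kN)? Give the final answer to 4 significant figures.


T1 = Te + T2 = 72.5850 + 2.9620
T1 = 75.55 kN


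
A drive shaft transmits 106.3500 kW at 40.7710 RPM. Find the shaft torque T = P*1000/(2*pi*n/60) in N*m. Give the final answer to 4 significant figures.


omega = 2*pi*40.7710/60 = 4.26953 rad/s
T = 106.3500*1000 / 4.26953
T = 24910 N*m


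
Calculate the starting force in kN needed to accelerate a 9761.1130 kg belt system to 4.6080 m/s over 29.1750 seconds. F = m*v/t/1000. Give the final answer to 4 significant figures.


F = 9761.1130 * 4.6080 / 29.1750 / 1000
F = 1.542 kN


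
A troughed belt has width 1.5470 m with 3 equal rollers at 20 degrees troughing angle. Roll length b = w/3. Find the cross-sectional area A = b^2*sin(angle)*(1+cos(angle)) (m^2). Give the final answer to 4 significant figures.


b = 1.5470/3 = 0.515667 m
A = 0.515667^2 * sin(20 deg) * (1 + cos(20 deg))
A = 0.1764 m^2


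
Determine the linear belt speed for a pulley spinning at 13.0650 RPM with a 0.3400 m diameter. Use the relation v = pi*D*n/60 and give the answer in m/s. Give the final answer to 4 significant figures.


v = pi * 0.3400 * 13.0650 / 60
v = 0.2326 m/s


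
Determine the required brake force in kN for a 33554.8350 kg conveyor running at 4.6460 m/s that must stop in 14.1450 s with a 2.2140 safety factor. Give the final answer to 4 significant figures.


F = 33554.8350 * 4.6460 / 14.1450 * 2.2140 / 1000
F = 24.40 kN


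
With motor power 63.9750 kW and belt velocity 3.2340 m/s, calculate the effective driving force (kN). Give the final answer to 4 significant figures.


Te = P / v = 63.9750 / 3.2340
Te = 19.78 kN


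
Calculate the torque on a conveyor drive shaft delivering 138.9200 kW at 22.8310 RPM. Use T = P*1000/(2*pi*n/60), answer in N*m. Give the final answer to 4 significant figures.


omega = 2*pi*22.8310/60 = 2.39086 rad/s
T = 138.9200*1000 / 2.39086
T = 58100 N*m


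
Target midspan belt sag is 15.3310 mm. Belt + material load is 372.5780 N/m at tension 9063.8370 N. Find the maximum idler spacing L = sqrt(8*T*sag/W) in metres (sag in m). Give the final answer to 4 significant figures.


sag = 15.3310/1000 = 0.015331 m
L = sqrt(8 * 9063.8370 * 0.015331 / 372.5780)
L = 1.727 m


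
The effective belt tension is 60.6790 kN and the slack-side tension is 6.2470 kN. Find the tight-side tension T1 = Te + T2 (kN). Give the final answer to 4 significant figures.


T1 = Te + T2 = 60.6790 + 6.2470
T1 = 66.93 kN


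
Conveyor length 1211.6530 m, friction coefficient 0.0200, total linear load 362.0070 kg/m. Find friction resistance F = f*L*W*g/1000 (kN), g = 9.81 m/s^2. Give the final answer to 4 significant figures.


F = 0.0200 * 1211.6530 * 362.0070 * 9.81 / 1000
F = 86.06 kN


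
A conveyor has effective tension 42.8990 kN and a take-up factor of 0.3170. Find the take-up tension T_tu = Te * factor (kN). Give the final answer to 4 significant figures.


T_tu = 42.8990 * 0.3170
T_tu = 13.60 kN


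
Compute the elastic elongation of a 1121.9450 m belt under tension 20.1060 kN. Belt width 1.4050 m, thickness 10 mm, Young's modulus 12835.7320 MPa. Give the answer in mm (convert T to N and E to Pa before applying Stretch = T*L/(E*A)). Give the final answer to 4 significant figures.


A = 1.4050 * 0.01 = 0.01405 m^2
Stretch = 20.1060*1000 * 1121.9450 / (12835.7320e6 * 0.01405) * 1000
Stretch = 125.1 mm


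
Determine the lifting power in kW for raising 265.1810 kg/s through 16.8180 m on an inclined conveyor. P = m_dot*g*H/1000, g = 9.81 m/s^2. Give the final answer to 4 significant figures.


P = 265.1810 * 9.81 * 16.8180 / 1000
P = 43.75 kW


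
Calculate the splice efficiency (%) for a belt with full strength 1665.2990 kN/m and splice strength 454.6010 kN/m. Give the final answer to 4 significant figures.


Eff = 454.6010 / 1665.2990 * 100
Eff = 27.30 %


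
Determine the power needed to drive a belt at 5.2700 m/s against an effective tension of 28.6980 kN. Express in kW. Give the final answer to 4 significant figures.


P = Te * v = 28.6980 * 5.2700
P = 151.2 kW


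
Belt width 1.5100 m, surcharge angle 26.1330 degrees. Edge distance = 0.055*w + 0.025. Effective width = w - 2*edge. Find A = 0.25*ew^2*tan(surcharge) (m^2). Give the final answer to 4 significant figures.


edge = 0.055*1.5100 + 0.025 = 0.10805 m
ew = 1.5100 - 2*0.10805 = 1.2939 m
A = 0.25 * 1.2939^2 * tan(26.1330 deg)
A = 0.2053 m^2


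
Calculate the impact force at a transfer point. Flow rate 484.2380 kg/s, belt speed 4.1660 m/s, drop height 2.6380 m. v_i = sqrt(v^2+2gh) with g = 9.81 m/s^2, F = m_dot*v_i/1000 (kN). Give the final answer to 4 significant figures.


v_i = sqrt(4.1660^2 + 2*9.81*2.6380) = 8.31343 m/s
F = 484.2380 * 8.31343 / 1000
F = 4.026 kN


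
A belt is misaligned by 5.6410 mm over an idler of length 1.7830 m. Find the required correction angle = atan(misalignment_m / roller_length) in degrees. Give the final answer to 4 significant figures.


misalign_m = 5.6410 / 1000 = 0.005641 m
angle = atan(0.005641 / 1.7830)
angle = 0.1813 deg


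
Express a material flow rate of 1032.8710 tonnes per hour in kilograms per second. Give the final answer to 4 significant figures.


m_dot = 1032.8710 * 1000 / 3600
m_dot = 286.9 kg/s


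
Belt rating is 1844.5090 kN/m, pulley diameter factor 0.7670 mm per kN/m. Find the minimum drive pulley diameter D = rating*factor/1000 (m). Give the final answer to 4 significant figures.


D = 1844.5090 * 0.7670 / 1000
D = 1.415 m


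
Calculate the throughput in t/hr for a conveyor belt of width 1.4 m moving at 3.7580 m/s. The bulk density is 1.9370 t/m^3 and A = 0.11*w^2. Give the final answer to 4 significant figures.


A = 0.11 * 1.4^2 = 0.2156 m^2
C = 0.2156 * 3.7580 * 1.9370 * 3600
C = 5650 t/hr


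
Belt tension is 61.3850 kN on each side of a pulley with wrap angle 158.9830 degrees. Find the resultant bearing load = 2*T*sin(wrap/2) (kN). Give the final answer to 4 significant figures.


F = 2 * 61.3850 * sin(158.9830/2 deg)
F = 120.7 kN


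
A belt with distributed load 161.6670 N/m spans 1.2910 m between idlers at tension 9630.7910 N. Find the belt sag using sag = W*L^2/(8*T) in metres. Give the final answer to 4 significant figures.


sag = 161.6670 * 1.2910^2 / (8 * 9630.7910)
sag = 0.003497 m


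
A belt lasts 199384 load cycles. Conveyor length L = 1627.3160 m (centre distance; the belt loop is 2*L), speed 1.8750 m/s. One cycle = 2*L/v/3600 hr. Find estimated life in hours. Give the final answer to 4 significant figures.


cycle_time = 2 * 1627.3160 / 1.8750 / 3600 = 0.482168 hr
life = 199384 * 0.482168 = 96140 hours


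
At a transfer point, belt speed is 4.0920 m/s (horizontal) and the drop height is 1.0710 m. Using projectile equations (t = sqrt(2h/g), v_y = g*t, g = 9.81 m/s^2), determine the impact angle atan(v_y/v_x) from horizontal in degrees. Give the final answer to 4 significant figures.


t = sqrt(2*1.0710/9.81) = 0.467278 s
v_y = 9.81 * 0.467278 = 4.584 m/s
angle = atan(4.584 / 4.0920) = 48.25 deg


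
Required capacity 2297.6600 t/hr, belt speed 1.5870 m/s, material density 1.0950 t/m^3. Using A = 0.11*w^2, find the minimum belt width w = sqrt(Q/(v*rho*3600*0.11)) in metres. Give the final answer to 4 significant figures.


A_req = 2297.6600 / (1.5870 * 1.0950 * 3600) = 0.367276 m^2
w = sqrt(0.367276 / 0.11)
w = 1.827 m


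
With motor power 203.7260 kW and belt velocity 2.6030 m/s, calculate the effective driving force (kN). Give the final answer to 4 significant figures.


Te = P / v = 203.7260 / 2.6030
Te = 78.27 kN


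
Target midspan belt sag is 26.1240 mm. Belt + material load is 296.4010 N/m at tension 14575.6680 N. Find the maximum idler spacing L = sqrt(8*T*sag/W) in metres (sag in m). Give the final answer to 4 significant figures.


sag = 26.1240/1000 = 0.026124 m
L = sqrt(8 * 14575.6680 * 0.026124 / 296.4010)
L = 3.206 m


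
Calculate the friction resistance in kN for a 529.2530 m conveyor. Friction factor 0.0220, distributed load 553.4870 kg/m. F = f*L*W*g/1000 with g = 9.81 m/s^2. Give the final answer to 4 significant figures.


F = 0.0220 * 529.2530 * 553.4870 * 9.81 / 1000
F = 63.22 kN


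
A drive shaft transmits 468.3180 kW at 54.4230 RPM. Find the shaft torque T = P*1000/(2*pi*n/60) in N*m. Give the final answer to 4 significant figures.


omega = 2*pi*54.4230/60 = 5.69916 rad/s
T = 468.3180*1000 / 5.69916
T = 82170 N*m


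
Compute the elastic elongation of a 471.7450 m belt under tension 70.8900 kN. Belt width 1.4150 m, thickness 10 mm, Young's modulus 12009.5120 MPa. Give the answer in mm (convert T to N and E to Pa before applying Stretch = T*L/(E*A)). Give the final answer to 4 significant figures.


A = 1.4150 * 0.01 = 0.01415 m^2
Stretch = 70.8900*1000 * 471.7450 / (12009.5120e6 * 0.01415) * 1000
Stretch = 196.8 mm


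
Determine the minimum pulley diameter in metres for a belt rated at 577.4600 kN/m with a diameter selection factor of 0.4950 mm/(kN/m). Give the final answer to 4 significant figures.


D = 577.4600 * 0.4950 / 1000
D = 0.2858 m


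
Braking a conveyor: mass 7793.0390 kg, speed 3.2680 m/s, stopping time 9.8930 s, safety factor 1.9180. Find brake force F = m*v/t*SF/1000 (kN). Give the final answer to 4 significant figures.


F = 7793.0390 * 3.2680 / 9.8930 * 1.9180 / 1000
F = 4.938 kN


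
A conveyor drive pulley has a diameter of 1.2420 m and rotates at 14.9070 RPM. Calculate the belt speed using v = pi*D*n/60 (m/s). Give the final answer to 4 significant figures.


v = pi * 1.2420 * 14.9070 / 60
v = 0.9694 m/s


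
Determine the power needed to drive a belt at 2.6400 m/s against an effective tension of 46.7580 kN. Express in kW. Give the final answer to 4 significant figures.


P = Te * v = 46.7580 * 2.6400
P = 123.4 kW


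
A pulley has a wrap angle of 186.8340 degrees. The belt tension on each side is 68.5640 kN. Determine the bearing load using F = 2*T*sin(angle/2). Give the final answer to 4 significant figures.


F = 2 * 68.5640 * sin(186.8340/2 deg)
F = 136.9 kN


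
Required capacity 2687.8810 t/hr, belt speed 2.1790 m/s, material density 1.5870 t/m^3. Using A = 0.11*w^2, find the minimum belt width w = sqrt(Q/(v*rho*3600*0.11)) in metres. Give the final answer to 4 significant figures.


A_req = 2687.8810 / (2.1790 * 1.5870 * 3600) = 0.21591 m^2
w = sqrt(0.21591 / 0.11)
w = 1.401 m


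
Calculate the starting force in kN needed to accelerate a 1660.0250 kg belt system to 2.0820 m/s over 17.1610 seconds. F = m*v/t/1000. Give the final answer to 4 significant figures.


F = 1660.0250 * 2.0820 / 17.1610 / 1000
F = 0.2014 kN


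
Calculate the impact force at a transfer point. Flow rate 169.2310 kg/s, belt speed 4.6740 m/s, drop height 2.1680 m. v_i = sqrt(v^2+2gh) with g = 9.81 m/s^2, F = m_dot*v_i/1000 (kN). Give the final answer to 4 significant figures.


v_i = sqrt(4.6740^2 + 2*9.81*2.1680) = 8.02387 m/s
F = 169.2310 * 8.02387 / 1000
F = 1.358 kN


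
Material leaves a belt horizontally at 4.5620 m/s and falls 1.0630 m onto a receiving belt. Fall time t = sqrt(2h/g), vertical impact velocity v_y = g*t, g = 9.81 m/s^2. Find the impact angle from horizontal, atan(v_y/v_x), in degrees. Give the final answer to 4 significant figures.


t = sqrt(2*1.0630/9.81) = 0.465529 s
v_y = 9.81 * 0.465529 = 4.56684 m/s
angle = atan(4.56684 / 4.5620) = 45.03 deg


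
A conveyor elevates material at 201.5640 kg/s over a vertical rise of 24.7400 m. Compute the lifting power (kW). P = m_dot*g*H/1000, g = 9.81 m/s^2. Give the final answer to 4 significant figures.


P = 201.5640 * 9.81 * 24.7400 / 1000
P = 48.92 kW


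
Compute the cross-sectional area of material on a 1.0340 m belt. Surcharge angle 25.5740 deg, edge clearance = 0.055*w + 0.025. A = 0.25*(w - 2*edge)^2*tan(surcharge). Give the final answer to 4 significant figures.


edge = 0.055*1.0340 + 0.025 = 0.08187 m
ew = 1.0340 - 2*0.08187 = 0.87026 m
A = 0.25 * 0.87026^2 * tan(25.5740 deg)
A = 0.09061 m^2


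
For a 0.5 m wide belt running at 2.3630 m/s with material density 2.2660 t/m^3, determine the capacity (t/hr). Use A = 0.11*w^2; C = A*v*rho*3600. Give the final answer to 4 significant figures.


A = 0.11 * 0.5^2 = 0.0275 m^2
C = 0.0275 * 2.3630 * 2.2660 * 3600
C = 530.1 t/hr


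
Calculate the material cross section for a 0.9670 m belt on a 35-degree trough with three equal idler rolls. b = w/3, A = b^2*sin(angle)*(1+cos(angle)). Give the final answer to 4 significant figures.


b = 0.9670/3 = 0.322333 m
A = 0.322333^2 * sin(35 deg) * (1 + cos(35 deg))
A = 0.1084 m^2


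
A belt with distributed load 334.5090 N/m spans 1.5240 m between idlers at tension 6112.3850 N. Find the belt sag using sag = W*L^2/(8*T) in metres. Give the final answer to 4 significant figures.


sag = 334.5090 * 1.5240^2 / (8 * 6112.3850)
sag = 0.01589 m


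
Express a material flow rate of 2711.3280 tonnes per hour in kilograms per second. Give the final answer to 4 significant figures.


m_dot = 2711.3280 * 1000 / 3600
m_dot = 753.1 kg/s


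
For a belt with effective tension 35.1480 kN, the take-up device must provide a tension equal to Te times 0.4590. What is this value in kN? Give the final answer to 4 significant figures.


T_tu = 35.1480 * 0.4590
T_tu = 16.13 kN


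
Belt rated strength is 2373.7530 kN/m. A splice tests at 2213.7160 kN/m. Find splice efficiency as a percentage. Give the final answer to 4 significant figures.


Eff = 2213.7160 / 2373.7530 * 100
Eff = 93.26 %


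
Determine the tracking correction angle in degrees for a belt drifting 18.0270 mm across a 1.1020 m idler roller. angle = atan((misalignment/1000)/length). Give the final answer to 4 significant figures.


misalign_m = 18.0270 / 1000 = 0.018027 m
angle = atan(0.018027 / 1.1020)
angle = 0.9372 deg


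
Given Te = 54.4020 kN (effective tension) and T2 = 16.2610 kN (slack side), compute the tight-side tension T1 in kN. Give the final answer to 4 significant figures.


T1 = Te + T2 = 54.4020 + 16.2610
T1 = 70.66 kN


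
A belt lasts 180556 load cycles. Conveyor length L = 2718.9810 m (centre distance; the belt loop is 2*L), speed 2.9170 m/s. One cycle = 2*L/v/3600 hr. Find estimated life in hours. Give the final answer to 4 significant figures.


cycle_time = 2 * 2718.9810 / 2.9170 / 3600 = 0.517842 hr
life = 180556 * 0.517842 = 93500 hours


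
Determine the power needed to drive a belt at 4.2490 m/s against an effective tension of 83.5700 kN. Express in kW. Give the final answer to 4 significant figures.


P = Te * v = 83.5700 * 4.2490
P = 355.1 kW


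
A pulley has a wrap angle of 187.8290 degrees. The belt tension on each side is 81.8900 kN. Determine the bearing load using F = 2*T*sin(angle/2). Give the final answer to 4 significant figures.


F = 2 * 81.8900 * sin(187.8290/2 deg)
F = 163.4 kN


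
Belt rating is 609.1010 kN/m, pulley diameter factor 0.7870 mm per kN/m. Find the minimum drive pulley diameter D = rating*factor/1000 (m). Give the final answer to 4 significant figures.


D = 609.1010 * 0.7870 / 1000
D = 0.4794 m


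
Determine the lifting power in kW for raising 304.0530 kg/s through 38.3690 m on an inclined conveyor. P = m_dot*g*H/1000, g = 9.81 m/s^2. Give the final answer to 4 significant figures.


P = 304.0530 * 9.81 * 38.3690 / 1000
P = 114.4 kW


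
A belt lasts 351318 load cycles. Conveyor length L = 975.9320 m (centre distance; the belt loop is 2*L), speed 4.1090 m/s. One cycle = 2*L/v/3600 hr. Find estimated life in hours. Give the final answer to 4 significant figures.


cycle_time = 2 * 975.9320 / 4.1090 / 3600 = 0.13195 hr
life = 351318 * 0.13195 = 46360 hours


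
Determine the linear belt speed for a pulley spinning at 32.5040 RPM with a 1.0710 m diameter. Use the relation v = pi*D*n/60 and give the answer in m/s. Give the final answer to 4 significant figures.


v = pi * 1.0710 * 32.5040 / 60
v = 1.823 m/s


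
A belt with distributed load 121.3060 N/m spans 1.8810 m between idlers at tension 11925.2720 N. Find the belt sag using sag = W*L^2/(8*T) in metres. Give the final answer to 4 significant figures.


sag = 121.3060 * 1.8810^2 / (8 * 11925.2720)
sag = 0.004499 m


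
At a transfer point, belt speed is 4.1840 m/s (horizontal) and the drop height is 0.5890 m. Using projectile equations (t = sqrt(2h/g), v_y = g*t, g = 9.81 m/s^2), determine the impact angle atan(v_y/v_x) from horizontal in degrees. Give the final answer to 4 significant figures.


t = sqrt(2*0.5890/9.81) = 0.346528 s
v_y = 9.81 * 0.346528 = 3.39944 m/s
angle = atan(3.39944 / 4.1840) = 39.09 deg


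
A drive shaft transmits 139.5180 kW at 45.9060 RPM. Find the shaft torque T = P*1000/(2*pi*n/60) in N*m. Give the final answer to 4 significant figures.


omega = 2*pi*45.9060/60 = 4.80727 rad/s
T = 139.5180*1000 / 4.80727
T = 29020 N*m


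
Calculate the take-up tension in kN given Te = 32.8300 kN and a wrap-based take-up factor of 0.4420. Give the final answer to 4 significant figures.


T_tu = 32.8300 * 0.4420
T_tu = 14.51 kN


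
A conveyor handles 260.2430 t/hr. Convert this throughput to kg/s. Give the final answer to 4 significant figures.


m_dot = 260.2430 * 1000 / 3600
m_dot = 72.29 kg/s


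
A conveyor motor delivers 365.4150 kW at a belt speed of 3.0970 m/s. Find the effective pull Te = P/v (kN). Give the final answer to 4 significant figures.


Te = P / v = 365.4150 / 3.0970
Te = 118.0 kN


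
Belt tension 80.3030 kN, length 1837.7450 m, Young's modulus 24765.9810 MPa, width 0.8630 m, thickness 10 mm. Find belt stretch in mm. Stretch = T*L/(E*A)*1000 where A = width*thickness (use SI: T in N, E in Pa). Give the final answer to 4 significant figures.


A = 0.8630 * 0.01 = 0.00863 m^2
Stretch = 80.3030*1000 * 1837.7450 / (24765.9810e6 * 0.00863) * 1000
Stretch = 690.5 mm


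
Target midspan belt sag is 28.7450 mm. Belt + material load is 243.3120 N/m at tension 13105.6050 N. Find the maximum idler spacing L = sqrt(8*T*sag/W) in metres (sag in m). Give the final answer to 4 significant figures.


sag = 28.7450/1000 = 0.028745 m
L = sqrt(8 * 13105.6050 * 0.028745 / 243.3120)
L = 3.519 m


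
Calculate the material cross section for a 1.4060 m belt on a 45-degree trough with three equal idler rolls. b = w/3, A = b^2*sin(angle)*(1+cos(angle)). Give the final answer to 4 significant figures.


b = 1.4060/3 = 0.468667 m
A = 0.468667^2 * sin(45 deg) * (1 + cos(45 deg))
A = 0.2651 m^2


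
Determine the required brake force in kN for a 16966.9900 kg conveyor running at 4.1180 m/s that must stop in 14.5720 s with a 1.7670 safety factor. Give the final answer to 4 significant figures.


F = 16966.9900 * 4.1180 / 14.5720 * 1.7670 / 1000
F = 8.472 kN


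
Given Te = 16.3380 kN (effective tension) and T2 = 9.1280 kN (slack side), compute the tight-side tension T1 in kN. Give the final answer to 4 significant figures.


T1 = Te + T2 = 16.3380 + 9.1280
T1 = 25.47 kN


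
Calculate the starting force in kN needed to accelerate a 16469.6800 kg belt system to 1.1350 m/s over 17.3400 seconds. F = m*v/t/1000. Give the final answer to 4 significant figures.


F = 16469.6800 * 1.1350 / 17.3400 / 1000
F = 1.078 kN


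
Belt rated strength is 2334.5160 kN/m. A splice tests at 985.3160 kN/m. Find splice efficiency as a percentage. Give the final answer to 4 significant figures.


Eff = 985.3160 / 2334.5160 * 100
Eff = 42.21 %


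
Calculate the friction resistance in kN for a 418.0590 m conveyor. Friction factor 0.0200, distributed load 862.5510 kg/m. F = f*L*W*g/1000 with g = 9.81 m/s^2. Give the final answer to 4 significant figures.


F = 0.0200 * 418.0590 * 862.5510 * 9.81 / 1000
F = 70.75 kN


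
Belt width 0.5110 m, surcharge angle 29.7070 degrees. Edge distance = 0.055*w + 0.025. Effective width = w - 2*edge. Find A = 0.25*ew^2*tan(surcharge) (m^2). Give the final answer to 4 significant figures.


edge = 0.055*0.5110 + 0.025 = 0.053105 m
ew = 0.5110 - 2*0.053105 = 0.40479 m
A = 0.25 * 0.40479^2 * tan(29.7070 deg)
A = 0.02337 m^2


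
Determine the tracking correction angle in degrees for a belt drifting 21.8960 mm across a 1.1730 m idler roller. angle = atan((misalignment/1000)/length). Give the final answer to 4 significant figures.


misalign_m = 21.8960 / 1000 = 0.021896 m
angle = atan(0.021896 / 1.1730)
angle = 1.069 deg


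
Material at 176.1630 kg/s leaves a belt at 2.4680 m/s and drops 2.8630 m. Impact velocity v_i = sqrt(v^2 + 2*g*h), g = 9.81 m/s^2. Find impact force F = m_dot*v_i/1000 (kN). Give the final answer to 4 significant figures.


v_i = sqrt(2.4680^2 + 2*9.81*2.8630) = 7.8907 m/s
F = 176.1630 * 7.8907 / 1000
F = 1.390 kN


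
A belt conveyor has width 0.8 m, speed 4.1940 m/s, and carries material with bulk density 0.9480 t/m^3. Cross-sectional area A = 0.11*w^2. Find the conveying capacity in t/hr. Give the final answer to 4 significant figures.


A = 0.11 * 0.8^2 = 0.0704 m^2
C = 0.0704 * 4.1940 * 0.9480 * 3600
C = 1008 t/hr


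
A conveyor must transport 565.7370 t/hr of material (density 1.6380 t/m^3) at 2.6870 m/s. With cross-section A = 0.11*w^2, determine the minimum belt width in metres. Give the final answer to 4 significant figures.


A_req = 565.7370 / (2.6870 * 1.6380 * 3600) = 0.0357051 m^2
w = sqrt(0.0357051 / 0.11)
w = 0.5697 m


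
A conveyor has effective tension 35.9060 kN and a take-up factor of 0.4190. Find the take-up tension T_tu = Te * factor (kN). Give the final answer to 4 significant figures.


T_tu = 35.9060 * 0.4190
T_tu = 15.04 kN


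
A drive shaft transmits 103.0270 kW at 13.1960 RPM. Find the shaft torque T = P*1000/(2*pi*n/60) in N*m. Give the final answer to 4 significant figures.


omega = 2*pi*13.1960/60 = 1.38188 rad/s
T = 103.0270*1000 / 1.38188
T = 74560 N*m


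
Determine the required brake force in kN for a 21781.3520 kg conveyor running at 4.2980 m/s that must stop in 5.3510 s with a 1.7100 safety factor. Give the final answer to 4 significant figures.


F = 21781.3520 * 4.2980 / 5.3510 * 1.7100 / 1000
F = 29.92 kN


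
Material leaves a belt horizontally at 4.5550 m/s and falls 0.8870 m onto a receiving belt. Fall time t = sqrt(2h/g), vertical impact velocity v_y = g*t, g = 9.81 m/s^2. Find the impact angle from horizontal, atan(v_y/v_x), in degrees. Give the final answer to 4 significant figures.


t = sqrt(2*0.8870/9.81) = 0.425248 s
v_y = 9.81 * 0.425248 = 4.17168 m/s
angle = atan(4.17168 / 4.5550) = 42.48 deg


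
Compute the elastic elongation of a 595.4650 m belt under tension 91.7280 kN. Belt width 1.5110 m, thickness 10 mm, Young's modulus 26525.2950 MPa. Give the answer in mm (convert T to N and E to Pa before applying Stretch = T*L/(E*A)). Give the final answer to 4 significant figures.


A = 1.5110 * 0.01 = 0.01511 m^2
Stretch = 91.7280*1000 * 595.4650 / (26525.2950e6 * 0.01511) * 1000
Stretch = 136.3 mm


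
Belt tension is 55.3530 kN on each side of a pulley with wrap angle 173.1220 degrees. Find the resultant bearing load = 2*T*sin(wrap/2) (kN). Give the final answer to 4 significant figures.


F = 2 * 55.3530 * sin(173.1220/2 deg)
F = 110.5 kN


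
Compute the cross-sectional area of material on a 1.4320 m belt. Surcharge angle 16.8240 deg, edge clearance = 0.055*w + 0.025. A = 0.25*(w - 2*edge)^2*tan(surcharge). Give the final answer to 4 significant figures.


edge = 0.055*1.4320 + 0.025 = 0.10376 m
ew = 1.4320 - 2*0.10376 = 1.22448 m
A = 0.25 * 1.22448^2 * tan(16.8240 deg)
A = 0.1133 m^2


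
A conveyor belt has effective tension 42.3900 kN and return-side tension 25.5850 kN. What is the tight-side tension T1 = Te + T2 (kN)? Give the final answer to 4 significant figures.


T1 = Te + T2 = 42.3900 + 25.5850
T1 = 67.97 kN


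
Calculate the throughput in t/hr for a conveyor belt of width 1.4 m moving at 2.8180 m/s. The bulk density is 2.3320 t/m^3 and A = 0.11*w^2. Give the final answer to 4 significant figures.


A = 0.11 * 1.4^2 = 0.2156 m^2
C = 0.2156 * 2.8180 * 2.3320 * 3600
C = 5101 t/hr


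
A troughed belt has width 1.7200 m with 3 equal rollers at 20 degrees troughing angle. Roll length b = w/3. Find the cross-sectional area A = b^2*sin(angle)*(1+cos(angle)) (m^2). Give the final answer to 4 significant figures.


b = 1.7200/3 = 0.573333 m
A = 0.573333^2 * sin(20 deg) * (1 + cos(20 deg))
A = 0.2181 m^2


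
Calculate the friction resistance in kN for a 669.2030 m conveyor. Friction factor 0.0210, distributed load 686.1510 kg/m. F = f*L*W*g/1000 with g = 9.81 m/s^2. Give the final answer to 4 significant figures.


F = 0.0210 * 669.2030 * 686.1510 * 9.81 / 1000
F = 94.59 kN


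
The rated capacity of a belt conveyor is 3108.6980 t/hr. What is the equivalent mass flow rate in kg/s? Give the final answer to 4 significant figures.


m_dot = 3108.6980 * 1000 / 3600
m_dot = 863.5 kg/s


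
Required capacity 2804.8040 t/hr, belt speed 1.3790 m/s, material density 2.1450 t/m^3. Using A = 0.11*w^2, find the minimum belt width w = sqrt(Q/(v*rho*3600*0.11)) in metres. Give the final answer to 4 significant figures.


A_req = 2804.8040 / (1.3790 * 2.1450 * 3600) = 0.263396 m^2
w = sqrt(0.263396 / 0.11)
w = 1.547 m


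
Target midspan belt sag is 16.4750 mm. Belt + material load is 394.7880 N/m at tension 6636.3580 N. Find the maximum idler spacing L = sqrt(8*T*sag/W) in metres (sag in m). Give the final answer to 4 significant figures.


sag = 16.4750/1000 = 0.016475 m
L = sqrt(8 * 6636.3580 * 0.016475 / 394.7880)
L = 1.488 m


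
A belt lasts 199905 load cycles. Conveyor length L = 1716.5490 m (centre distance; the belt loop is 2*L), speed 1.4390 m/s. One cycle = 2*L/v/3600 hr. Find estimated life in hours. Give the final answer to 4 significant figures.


cycle_time = 2 * 1716.5490 / 1.4390 / 3600 = 0.662709 hr
life = 199905 * 0.662709 = 132500 hours


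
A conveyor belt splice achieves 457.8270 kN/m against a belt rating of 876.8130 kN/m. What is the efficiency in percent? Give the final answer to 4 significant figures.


Eff = 457.8270 / 876.8130 * 100
Eff = 52.21 %


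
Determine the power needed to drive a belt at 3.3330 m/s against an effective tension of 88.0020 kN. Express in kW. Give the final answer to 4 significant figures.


P = Te * v = 88.0020 * 3.3330
P = 293.3 kW


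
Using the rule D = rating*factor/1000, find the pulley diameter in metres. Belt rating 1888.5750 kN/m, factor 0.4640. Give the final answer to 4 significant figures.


D = 1888.5750 * 0.4640 / 1000
D = 0.8763 m


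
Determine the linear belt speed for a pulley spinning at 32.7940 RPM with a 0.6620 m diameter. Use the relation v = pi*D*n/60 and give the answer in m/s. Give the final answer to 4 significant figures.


v = pi * 0.6620 * 32.7940 / 60
v = 1.137 m/s


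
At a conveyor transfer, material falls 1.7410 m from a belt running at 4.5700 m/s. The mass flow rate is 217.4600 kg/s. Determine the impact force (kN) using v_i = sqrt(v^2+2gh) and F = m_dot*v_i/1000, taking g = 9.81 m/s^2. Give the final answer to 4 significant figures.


v_i = sqrt(4.5700^2 + 2*9.81*1.7410) = 7.41912 m/s
F = 217.4600 * 7.41912 / 1000
F = 1.613 kN


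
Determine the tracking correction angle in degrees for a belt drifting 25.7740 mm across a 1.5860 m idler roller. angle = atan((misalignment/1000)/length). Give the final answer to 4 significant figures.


misalign_m = 25.7740 / 1000 = 0.025774 m
angle = atan(0.025774 / 1.5860)
angle = 0.9310 deg


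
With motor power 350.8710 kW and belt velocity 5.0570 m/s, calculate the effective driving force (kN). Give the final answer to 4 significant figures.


Te = P / v = 350.8710 / 5.0570
Te = 69.38 kN


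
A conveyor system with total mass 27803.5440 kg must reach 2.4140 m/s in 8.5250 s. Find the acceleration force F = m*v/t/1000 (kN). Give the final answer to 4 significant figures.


F = 27803.5440 * 2.4140 / 8.5250 / 1000
F = 7.873 kN


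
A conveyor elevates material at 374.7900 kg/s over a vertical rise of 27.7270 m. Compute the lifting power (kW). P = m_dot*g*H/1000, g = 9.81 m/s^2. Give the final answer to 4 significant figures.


P = 374.7900 * 9.81 * 27.7270 / 1000
P = 101.9 kW


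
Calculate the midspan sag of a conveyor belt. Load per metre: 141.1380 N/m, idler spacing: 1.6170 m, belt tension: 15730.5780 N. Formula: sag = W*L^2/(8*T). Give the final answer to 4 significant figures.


sag = 141.1380 * 1.6170^2 / (8 * 15730.5780)
sag = 0.002932 m


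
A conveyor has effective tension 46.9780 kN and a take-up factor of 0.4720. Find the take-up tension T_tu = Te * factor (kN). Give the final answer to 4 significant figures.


T_tu = 46.9780 * 0.4720
T_tu = 22.17 kN


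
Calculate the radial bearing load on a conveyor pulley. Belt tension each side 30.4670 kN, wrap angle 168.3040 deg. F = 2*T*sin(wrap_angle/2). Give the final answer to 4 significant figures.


F = 2 * 30.4670 * sin(168.3040/2 deg)
F = 60.62 kN


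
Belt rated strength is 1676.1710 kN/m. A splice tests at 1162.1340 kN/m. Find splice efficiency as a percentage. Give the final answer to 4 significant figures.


Eff = 1162.1340 / 1676.1710 * 100
Eff = 69.33 %


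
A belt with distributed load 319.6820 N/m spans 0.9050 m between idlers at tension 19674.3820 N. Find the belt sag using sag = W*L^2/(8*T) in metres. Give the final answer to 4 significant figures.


sag = 319.6820 * 0.9050^2 / (8 * 19674.3820)
sag = 0.001664 m


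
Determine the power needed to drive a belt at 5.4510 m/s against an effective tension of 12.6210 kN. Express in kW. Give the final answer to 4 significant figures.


P = Te * v = 12.6210 * 5.4510
P = 68.80 kW


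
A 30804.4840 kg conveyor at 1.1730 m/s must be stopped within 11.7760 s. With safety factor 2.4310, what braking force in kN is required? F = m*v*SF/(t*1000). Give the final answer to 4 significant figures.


F = 30804.4840 * 1.1730 / 11.7760 * 2.4310 / 1000
F = 7.459 kN


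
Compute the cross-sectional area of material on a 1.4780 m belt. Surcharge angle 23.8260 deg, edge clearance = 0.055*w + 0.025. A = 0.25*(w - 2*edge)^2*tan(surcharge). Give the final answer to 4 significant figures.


edge = 0.055*1.4780 + 0.025 = 0.10629 m
ew = 1.4780 - 2*0.10629 = 1.26542 m
A = 0.25 * 1.26542^2 * tan(23.8260 deg)
A = 0.1768 m^2


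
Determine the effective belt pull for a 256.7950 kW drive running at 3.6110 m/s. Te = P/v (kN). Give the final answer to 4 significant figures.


Te = P / v = 256.7950 / 3.6110
Te = 71.11 kN


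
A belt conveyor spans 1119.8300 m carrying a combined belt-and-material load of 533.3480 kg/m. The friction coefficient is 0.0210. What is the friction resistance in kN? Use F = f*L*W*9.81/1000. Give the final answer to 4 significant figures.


F = 0.0210 * 1119.8300 * 533.3480 * 9.81 / 1000
F = 123.0 kN


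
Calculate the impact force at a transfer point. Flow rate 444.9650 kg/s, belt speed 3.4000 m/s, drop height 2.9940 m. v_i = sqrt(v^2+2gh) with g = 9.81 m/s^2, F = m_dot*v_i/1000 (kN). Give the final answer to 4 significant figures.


v_i = sqrt(3.4000^2 + 2*9.81*2.9940) = 8.38465 m/s
F = 444.9650 * 8.38465 / 1000
F = 3.731 kN


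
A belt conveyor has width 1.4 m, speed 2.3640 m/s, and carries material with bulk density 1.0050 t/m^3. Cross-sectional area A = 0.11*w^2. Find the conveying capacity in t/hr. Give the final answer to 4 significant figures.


A = 0.11 * 1.4^2 = 0.2156 m^2
C = 0.2156 * 2.3640 * 1.0050 * 3600
C = 1844 t/hr


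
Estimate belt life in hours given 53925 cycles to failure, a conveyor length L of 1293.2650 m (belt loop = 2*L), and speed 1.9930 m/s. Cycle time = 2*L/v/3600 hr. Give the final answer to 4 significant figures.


cycle_time = 2 * 1293.2650 / 1.9930 / 3600 = 0.360502 hr
life = 53925 * 0.360502 = 19440 hours


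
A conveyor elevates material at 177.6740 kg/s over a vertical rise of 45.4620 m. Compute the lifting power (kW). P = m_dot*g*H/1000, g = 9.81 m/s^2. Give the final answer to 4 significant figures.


P = 177.6740 * 9.81 * 45.4620 / 1000
P = 79.24 kW


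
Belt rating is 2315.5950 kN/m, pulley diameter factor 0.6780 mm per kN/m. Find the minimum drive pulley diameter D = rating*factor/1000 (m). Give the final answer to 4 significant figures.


D = 2315.5950 * 0.6780 / 1000
D = 1.570 m


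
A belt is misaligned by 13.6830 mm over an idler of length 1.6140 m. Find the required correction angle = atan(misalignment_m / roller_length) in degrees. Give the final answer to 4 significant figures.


misalign_m = 13.6830 / 1000 = 0.013683 m
angle = atan(0.013683 / 1.6140)
angle = 0.4857 deg


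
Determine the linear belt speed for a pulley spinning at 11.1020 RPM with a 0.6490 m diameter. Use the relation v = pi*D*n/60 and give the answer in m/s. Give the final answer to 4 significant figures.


v = pi * 0.6490 * 11.1020 / 60
v = 0.3773 m/s


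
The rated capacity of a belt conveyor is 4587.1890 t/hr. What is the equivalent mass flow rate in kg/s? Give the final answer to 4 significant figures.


m_dot = 4587.1890 * 1000 / 3600
m_dot = 1274 kg/s


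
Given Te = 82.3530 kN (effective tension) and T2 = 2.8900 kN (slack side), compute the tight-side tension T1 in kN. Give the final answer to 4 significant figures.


T1 = Te + T2 = 82.3530 + 2.8900
T1 = 85.24 kN


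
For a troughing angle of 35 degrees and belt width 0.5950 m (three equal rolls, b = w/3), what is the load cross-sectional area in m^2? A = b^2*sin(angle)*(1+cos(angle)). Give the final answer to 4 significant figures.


b = 0.5950/3 = 0.198333 m
A = 0.198333^2 * sin(35 deg) * (1 + cos(35 deg))
A = 0.04104 m^2


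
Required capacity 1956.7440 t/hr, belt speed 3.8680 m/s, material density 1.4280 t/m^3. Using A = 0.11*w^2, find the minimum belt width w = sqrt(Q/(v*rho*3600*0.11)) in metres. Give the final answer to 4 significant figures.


A_req = 1956.7440 / (3.8680 * 1.4280 * 3600) = 0.0984049 m^2
w = sqrt(0.0984049 / 0.11)
w = 0.9458 m


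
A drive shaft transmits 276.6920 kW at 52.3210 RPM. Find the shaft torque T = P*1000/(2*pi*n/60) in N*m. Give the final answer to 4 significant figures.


omega = 2*pi*52.3210/60 = 5.47904 rad/s
T = 276.6920*1000 / 5.47904
T = 50500 N*m


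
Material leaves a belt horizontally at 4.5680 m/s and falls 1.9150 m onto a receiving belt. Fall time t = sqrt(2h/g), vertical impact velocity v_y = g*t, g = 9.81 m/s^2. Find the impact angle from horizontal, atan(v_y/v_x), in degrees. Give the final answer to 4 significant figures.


t = sqrt(2*1.9150/9.81) = 0.624834 s
v_y = 9.81 * 0.624834 = 6.12962 m/s
angle = atan(6.12962 / 4.5680) = 53.31 deg


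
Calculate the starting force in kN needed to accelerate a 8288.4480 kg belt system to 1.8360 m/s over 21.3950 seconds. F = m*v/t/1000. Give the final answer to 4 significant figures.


F = 8288.4480 * 1.8360 / 21.3950 / 1000
F = 0.7113 kN


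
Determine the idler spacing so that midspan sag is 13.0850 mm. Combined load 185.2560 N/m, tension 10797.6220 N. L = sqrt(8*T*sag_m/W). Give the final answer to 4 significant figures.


sag = 13.0850/1000 = 0.013085 m
L = sqrt(8 * 10797.6220 * 0.013085 / 185.2560)
L = 2.470 m


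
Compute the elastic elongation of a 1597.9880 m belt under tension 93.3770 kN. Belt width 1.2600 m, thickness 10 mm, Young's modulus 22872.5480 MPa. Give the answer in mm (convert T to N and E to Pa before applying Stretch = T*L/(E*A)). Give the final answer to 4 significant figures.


A = 1.2600 * 0.01 = 0.01260 m^2
Stretch = 93.3770*1000 * 1597.9880 / (22872.5480e6 * 0.01260) * 1000
Stretch = 517.8 mm


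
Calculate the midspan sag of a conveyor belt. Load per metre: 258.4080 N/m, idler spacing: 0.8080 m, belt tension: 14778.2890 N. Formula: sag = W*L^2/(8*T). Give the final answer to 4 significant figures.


sag = 258.4080 * 0.8080^2 / (8 * 14778.2890)
sag = 0.001427 m


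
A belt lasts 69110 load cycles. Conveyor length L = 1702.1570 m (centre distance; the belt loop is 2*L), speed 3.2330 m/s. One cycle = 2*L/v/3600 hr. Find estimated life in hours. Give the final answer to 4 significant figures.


cycle_time = 2 * 1702.1570 / 3.2330 / 3600 = 0.292497 hr
life = 69110 * 0.292497 = 20210 hours


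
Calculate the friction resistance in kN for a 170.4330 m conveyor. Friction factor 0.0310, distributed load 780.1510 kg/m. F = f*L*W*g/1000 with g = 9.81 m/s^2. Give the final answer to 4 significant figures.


F = 0.0310 * 170.4330 * 780.1510 * 9.81 / 1000
F = 40.44 kN


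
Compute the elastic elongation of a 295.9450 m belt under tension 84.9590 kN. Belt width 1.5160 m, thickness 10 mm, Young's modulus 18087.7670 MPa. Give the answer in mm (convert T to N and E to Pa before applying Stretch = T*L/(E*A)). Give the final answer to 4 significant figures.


A = 1.5160 * 0.01 = 0.01516 m^2
Stretch = 84.9590*1000 * 295.9450 / (18087.7670e6 * 0.01516) * 1000
Stretch = 91.69 mm


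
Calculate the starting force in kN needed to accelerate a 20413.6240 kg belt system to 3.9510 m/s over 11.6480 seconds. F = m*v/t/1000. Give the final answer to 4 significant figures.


F = 20413.6240 * 3.9510 / 11.6480 / 1000
F = 6.924 kN


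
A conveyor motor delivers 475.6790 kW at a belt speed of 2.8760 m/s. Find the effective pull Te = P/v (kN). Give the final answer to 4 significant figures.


Te = P / v = 475.6790 / 2.8760
Te = 165.4 kN


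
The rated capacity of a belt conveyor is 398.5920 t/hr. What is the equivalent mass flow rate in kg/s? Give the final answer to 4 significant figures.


m_dot = 398.5920 * 1000 / 3600
m_dot = 110.7 kg/s
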